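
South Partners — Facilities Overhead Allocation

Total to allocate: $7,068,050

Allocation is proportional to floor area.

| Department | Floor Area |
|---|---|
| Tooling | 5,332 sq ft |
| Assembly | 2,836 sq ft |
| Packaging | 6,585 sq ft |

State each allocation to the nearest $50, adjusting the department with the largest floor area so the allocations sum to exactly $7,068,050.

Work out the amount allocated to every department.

Tooling: $2,554,500 | Assembly: $1,358,700 | Packaging: $3,154,850

Total floor area = 14,753.
Raw shares: Tooling 5,332/14,753 × $7,068,050 = 2,554,520.61; Assembly 2,836/14,753 × $7,068,050 = 1,358,706.01; Packaging 6,585/14,753 × $7,068,050 = 3,154,823.37.
Rounded to nearest $50: Tooling $2,554,500; Assembly $1,358,700; Packaging $3,154,800. Sum = $7,068,000.
Difference $7,068,050 − $7,068,000 = +$50 applied to largest floor area (Packaging): Packaging becomes $3,154,850.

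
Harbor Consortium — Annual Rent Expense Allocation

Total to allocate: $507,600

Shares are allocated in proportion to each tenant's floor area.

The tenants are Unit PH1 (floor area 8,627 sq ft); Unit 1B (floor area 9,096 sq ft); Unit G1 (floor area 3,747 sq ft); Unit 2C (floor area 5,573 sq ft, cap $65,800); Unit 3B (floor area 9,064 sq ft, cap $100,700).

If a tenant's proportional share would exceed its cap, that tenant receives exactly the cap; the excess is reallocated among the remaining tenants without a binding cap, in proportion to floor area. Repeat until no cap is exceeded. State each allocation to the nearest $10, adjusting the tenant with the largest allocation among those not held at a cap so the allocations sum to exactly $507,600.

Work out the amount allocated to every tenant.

Unit PH1: $137,060 · Unit 1B: $144,510 · Unit G1: $59,530 · Unit 2C: $65,800 · Unit 3B: $100,700

Floor area total: 36,107.
Pro-rata shares before constraints: Unit PH1 121,280.23; Unit 1B 127,873.53; Unit G1 52,676.13; Unit 2C 78,346.44; Unit 3B 127,423.67.
Capped: Unit 2C ($65,800), Unit 3B ($100,700); residual $341,100 reallocated over remaining floor area 21,470.
Redistributed shares: Unit PH1 137,059.60 → $137,060; Unit 1B 144,510.74 → $144,510; Unit G1 59,529.66 → $59,530.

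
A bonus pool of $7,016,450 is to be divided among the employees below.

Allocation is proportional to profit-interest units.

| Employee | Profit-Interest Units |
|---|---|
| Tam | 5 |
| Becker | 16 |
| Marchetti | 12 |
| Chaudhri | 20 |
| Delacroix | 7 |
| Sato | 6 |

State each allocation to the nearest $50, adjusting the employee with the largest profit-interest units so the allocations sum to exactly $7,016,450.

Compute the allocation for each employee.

Profit-interest units total: 66.
Pro-rata amounts: Tam 5/66 × $7,016,450 = 531,549.24; Becker 16/66 × $7,016,450 = 1,700,957.58; Marchetti 12/66 × $7,016,450 = 1,275,718.18; Chaudhri 20/66 × $7,016,450 = 2,126,196.97; Delacroix 7/66 × $7,016,450 = 744,168.94; Sato 6/66 × $7,016,450 = 637,859.09.
After rounding ($50): Tam $531,550; Becker $1,700,950; Marchetti $1,275,700; Chaudhri $2,126,200; Delacroix $744,150; Sato $637,850. Sum = $7,016,400.
Difference $7,016,450 − $7,016,400 = +$50 applied to largest profit-interest units (Chaudhri): Chaudhri becomes $2,126,250.

Tam: $531,550; Becker: $1,700,950; Marchetti: $1,275,700; Chaudhri: $2,126,250; Delacroix: $744,150; Sato: $637,850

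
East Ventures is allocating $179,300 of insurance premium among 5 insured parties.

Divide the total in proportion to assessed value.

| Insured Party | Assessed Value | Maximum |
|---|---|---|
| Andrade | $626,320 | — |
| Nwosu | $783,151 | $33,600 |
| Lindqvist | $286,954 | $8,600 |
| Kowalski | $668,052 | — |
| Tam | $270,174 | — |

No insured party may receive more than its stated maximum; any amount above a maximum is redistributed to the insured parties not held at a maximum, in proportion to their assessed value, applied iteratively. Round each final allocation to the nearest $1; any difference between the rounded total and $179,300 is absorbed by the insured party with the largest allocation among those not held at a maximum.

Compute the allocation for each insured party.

Combined assessed value = 2,634,651.
Proportional shares (ignoring caps): Andrade 42,623.93; Nwosu 53,296.99; Lindqvist 19,528.53; Kowalski 45,463.98; Tam 18,386.57.
Held at cap: Nwosu ($33,600), Lindqvist ($8,600); balance $137,100 reallocated over remaining assessed value 1,564,546.
Redistributed shares: Andrade 54,883.95 → $54,884; Kowalski 58,540.90 → $58,541; Tam 23,675.15 → $23,675.

Andrade: $54,884; Nwosu: $33,600; Lindqvist: $8,600; Kowalski: $58,541; Tam: $23,675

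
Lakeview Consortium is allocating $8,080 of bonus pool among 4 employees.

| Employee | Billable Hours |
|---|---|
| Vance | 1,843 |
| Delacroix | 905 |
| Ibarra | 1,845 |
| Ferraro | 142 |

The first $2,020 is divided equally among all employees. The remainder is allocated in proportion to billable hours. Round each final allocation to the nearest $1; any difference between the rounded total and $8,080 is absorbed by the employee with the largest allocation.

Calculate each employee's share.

Equal tier: $2,020 ÷ 4 = $505 apiece.
Remainder $6,060 by billable hours (total 4,735): Vance 2,358.73 → $2,359; Delacroix 1,158.25 → $1,158; Ibarra 2,361.29 → $2,361; Ferraro 181.74 → $182.
Totals: Vance $505 + $2,359 = $2,864; Delacroix $505 + $1,158 = $1,663; Ibarra $505 + $2,361 = $2,866; Ferraro $505 + $182 = $687.

Vance: $2,864 · Delacroix: $1,663 · Ibarra: $2,866 · Ferraro: $687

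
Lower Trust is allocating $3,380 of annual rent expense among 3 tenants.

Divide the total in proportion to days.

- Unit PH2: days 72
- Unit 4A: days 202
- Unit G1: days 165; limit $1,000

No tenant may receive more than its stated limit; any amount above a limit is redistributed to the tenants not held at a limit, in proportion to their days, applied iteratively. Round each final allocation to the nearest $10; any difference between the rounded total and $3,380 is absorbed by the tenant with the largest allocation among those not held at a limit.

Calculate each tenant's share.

Unit PH2: $630; Unit 4A: $1,750; Unit G1: $1,000

Total days = 439.
Pro-rata shares before constraints: Unit PH2 554.35; Unit 4A 1,555.26; Unit G1 1,270.39.
Capped: Unit G1 ($1,000); balance $2,380 reallocated over remaining days 274.
Shares after redistribution: Unit PH2 625.40 → $630; Unit 4A 1,754.60 → $1,750.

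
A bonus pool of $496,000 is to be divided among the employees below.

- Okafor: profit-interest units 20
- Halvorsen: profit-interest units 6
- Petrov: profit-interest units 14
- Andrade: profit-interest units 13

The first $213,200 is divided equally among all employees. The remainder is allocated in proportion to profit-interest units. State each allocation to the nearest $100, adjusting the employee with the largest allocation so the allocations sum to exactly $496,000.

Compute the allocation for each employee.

Okafor: $160,000; Halvorsen: $85,300; Petrov: $128,000; Andrade: $122,700

First tranche $213,200 split equally: $53,300 each.
Remainder $282,800 by profit-interest units (total 53): Okafor 106,716.98 → $106,700; Halvorsen 32,015.09 → $32,000; Petrov 74,701.89 → $74,700; Andrade 69,366.04 → $69,400.
Totals: Okafor $53,300 + $106,700 = $160,000; Halvorsen $53,300 + $32,000 = $85,300; Petrov $53,300 + $74,700 = $128,000; Andrade $53,300 + $69,400 = $122,700.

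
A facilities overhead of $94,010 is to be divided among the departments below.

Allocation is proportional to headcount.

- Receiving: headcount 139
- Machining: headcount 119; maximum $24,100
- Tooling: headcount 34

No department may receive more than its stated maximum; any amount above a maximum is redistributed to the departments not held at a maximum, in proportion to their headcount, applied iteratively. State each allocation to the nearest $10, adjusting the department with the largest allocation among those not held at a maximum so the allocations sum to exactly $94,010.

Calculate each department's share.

Combined headcount = 292.
Unconstrained shares: Receiving 44,751.34; Machining 38,312.29; Tooling 10,946.37.
Cap binds for Machining ($24,100); residual $69,910 reallocated over remaining headcount 173.
Shares after redistribution: Receiving 56,170.46 → $56,170; Tooling 13,739.54 → $13,740.

Receiving: $56,170; Machining: $24,100; Tooling: $13,740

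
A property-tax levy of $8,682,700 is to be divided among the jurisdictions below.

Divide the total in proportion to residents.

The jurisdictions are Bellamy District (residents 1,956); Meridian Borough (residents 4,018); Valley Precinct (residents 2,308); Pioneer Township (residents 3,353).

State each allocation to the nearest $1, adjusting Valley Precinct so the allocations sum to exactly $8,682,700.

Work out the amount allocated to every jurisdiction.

Bellamy District: $1,459,679; Meridian Borough: $2,998,461; Valley Precinct: $1,722,360; Pioneer Township: $2,502,200

Sum of residents: 11,635.
Pro-rata amounts: Bellamy District 1,956/11,635 × $8,682,700 = 1,459,678.66; Meridian Borough 4,018/11,635 × $8,682,700 = 2,998,460.56; Valley Precinct 2,308/11,635 × $8,682,700 = 1,722,361.12; Pioneer Township 3,353/11,635 × $8,682,700 = 2,502,199.66.
At nearest $1: Bellamy District $1,459,679; Meridian Borough $2,998,461; Valley Precinct $1,722,361; Pioneer Township $2,502,200. Sum = $8,682,701.
Difference $8,682,700 − $8,682,701 = −$1 applied to Valley Precinct: Valley Precinct becomes $1,722,360.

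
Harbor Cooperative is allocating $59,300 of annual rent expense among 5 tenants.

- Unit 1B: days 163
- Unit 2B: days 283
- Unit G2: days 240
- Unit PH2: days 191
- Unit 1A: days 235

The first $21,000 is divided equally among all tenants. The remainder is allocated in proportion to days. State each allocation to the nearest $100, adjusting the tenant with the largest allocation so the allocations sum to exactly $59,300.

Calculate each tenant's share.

Unit 1B: $9,800 | Unit 2B: $13,900 | Unit G2: $12,500 | Unit PH2: $10,800 | Unit 1A: $12,300

First tranche $21,000 split equally: $4,200 each.
Remainder $38,300 by days (total 1,112): Unit 1B 5,614.12 → $5,600; Unit 2B 9,747.21 → $9,700; Unit G2 8,266.19 → $8,300; Unit PH2 6,578.51 → $6,600; Unit 1A 8,093.97 → $8,100.
Totals: Unit 1B $4,200 + $5,600 = $9,800; Unit 2B $4,200 + $9,700 = $13,900; Unit G2 $4,200 + $8,300 = $12,500; Unit PH2 $4,200 + $6,600 = $10,800; Unit 1A $4,200 + $8,100 = $12,300.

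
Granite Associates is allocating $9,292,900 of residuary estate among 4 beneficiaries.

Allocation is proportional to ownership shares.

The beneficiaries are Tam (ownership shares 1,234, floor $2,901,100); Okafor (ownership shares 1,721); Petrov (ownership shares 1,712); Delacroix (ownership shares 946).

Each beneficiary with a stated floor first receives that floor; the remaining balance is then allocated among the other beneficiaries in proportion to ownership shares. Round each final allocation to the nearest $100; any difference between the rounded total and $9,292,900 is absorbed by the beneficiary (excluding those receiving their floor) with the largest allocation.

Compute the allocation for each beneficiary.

Minimums first: Tam $2,901,100. Balance $6,391,800.
Balance split over remaining ownership shares 4,379: Okafor 2,512,054.76 → $2,512,100; Petrov 2,498,917.93 → $2,498,900; Delacroix 1,380,827.31 → $1,380,800.

Tam: $2,901,100 | Okafor: $2,512,100 | Petrov: $2,498,900 | Delacroix: $1,380,800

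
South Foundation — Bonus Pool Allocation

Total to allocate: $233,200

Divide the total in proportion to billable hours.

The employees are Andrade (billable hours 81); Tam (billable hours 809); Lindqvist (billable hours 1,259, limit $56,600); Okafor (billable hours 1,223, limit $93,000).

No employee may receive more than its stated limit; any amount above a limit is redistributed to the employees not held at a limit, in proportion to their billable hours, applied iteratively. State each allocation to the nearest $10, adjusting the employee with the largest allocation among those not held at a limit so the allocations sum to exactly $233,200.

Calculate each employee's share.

Billable hours total: 3,372.
Pro-rata shares before constraints: Andrade 5,601.78; Tam 55,948.64; Lindqvist 87,069.63; Okafor 84,579.95.
Cap binds for Lindqvist ($56,600); residual $176,600 reallocated over remaining billable hours 2,113.
Cap binds for Okafor ($93,000); residual $83,600 reallocated over remaining billable hours 890.
Remaining shares: Andrade 7,608.54 → $7,610; Tam 75,991.46 → $75,990.

Andrade: $7,610 | Tam: $75,990 | Lindqvist: $56,600 | Okafor: $93,000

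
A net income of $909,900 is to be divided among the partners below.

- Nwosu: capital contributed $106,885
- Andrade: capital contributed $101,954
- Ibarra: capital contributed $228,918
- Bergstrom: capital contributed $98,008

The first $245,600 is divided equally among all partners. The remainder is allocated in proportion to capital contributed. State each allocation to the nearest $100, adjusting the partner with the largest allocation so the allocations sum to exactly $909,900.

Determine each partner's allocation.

$245,600 shared equally gives $61,400 per partner.
Remainder $664,300 by capital contributed (total 535,765): Nwosu 132,527.70 → $132,500; Andrade 126,413.71 → $126,400; Ibarra 283,837.55 → $283,800; Bergstrom 121,521.03 → $121,500.
Rounding difference +$100 on remainder applied to Ibarra.
Totals: Nwosu $61,400 + $132,500 = $193,900; Andrade $61,400 + $126,400 = $187,800; Ibarra $61,400 + $283,900 = $345,300; Bergstrom $61,400 + $121,500 = $182,900.

Nwosu: $193,900 · Andrade: $187,800 · Ibarra: $345,300 · Bergstrom: $182,900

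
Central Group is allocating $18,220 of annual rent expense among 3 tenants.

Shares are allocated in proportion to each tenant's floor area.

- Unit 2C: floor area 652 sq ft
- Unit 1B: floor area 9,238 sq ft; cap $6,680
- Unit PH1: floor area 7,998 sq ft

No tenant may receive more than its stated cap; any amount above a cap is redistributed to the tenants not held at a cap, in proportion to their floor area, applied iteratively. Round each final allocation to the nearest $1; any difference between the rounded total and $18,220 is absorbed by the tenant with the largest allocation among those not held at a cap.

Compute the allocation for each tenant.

Combined floor area = 17,888.
Proportional shares (ignoring caps): Unit 2C 664.10; Unit 1B 9,409.46; Unit PH1 8,146.44.
Held at cap: Unit 1B ($6,680); residual $11,540 reallocated over remaining floor area 8,650.
Redistributed shares: Unit 2C 869.84 → $870; Unit PH1 10,670.16 → $10,670.

Unit 2C: $870; Unit 1B: $6,680; Unit PH1: $10,670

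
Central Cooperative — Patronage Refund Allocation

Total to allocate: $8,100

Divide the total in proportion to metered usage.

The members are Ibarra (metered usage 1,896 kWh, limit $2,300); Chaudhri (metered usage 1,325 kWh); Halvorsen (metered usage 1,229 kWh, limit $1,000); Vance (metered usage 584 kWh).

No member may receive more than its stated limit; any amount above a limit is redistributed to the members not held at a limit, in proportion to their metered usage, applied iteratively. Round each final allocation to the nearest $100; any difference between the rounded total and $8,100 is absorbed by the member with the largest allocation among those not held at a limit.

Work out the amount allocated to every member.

Combined metered usage = 5,034.
Proportional shares (ignoring caps): Ibarra 3,050.77; Chaudhri 2,132.00; Halvorsen 1,977.53; Vance 939.69.
Cap binds for Ibarra ($2,300), Halvorsen ($1,000); remaining pool $4,800 reallocated over remaining metered usage 1,909.
Shares after redistribution: Chaudhri 3,331.59 → $3,300; Vance 1,468.41 → $1,500.

Ibarra: $2,300 | Chaudhri: $3,300 | Halvorsen: $1,000 | Vance: $1,500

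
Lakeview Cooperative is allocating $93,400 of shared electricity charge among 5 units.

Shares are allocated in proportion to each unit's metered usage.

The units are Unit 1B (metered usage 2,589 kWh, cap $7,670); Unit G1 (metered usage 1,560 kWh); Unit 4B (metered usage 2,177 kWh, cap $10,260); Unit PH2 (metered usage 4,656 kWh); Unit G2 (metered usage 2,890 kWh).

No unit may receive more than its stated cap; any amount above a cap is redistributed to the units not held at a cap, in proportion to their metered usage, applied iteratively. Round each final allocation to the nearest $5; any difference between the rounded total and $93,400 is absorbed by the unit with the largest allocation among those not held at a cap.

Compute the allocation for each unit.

Unit 1B: $7,670 · Unit G1: $12,930 · Unit 4B: $10,260 · Unit PH2: $38,590 · Unit G2: $23,950

Sum of metered usage: 13,872.
Proportional shares (ignoring caps): Unit 1B 17,431.70; Unit G1 10,503.46; Unit 4B 14,657.71; Unit PH2 31,348.79; Unit G2 19,458.33.
Held at cap: Unit 1B ($7,670), Unit 4B ($10,260); residual $75,470 reallocated over remaining metered usage 9,106.
Shares after redistribution: Unit G1 12,929.19 → $12,930; Unit PH2 38,588.66 → $38,590; Unit G2 23,952.15 → $23,950.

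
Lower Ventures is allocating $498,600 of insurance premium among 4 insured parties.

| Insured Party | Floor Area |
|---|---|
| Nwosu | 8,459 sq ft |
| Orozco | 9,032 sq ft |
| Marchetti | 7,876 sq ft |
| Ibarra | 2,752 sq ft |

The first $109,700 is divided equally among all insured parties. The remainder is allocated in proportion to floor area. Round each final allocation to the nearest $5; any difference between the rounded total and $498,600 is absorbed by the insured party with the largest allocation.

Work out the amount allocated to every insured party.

Nwosu: $144,415; Orozco: $152,345; Marchetti: $136,355; Ibarra: $65,485

$109,700 shared equally gives $27,425 per insured party.
Remainder $388,900 by floor area (total 28,119): Nwosu 116,992.25 → $116,990; Orozco 124,917.13 → $124,915; Marchetti 108,929.07 → $108,930; Ibarra 38,061.55 → $38,060.
Rounding difference +$5 on remainder applied to Orozco.
Totals: Nwosu $27,425 + $116,990 = $144,415; Orozco $27,425 + $124,920 = $152,345; Marchetti $27,425 + $108,930 = $136,355; Ibarra $27,425 + $38,060 = $65,485.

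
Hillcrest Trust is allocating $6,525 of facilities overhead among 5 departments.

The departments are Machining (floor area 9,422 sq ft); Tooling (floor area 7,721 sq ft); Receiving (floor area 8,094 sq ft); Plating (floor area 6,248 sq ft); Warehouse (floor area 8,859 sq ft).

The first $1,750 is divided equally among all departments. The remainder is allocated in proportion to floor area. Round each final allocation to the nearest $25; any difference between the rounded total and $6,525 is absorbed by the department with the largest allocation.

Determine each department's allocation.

Machining: $1,450 | Tooling: $1,275 | Receiving: $1,300 | Plating: $1,100 | Warehouse: $1,400

$1,750 shared equally gives $350 per department.
Remainder $4,775 by floor area (total 40,344): Machining 1,115.16 → $1,125; Tooling 913.84 → $925; Receiving 957.98 → $950; Plating 739.50 → $750; Warehouse 1,048.53 → $1,050.
Rounding difference −$25 on remainder applied to Machining.
Totals: Machining $350 + $1,100 = $1,450; Tooling $350 + $925 = $1,275; Receiving $350 + $950 = $1,300; Plating $350 + $750 = $1,100; Warehouse $350 + $1,050 = $1,400.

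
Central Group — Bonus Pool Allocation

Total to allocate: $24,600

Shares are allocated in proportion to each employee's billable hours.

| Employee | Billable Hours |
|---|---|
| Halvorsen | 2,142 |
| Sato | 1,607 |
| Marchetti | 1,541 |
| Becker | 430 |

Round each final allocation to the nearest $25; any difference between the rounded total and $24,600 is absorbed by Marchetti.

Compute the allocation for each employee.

Halvorsen: $9,200; Sato: $6,900; Marchetti: $6,650; Becker: $1,850

Billable hours total: 5,720.
Unrounded shares: Halvorsen 2,142/5,720 × $24,600 = 9,212.10; Sato 1,607/5,720 × $24,600 = 6,911.22; Marchetti 1,541/5,720 × $24,600 = 6,627.38; Becker 430/5,720 × $24,600 = 1,849.30.
At nearest $25: Halvorsen $9,200; Sato $6,900; Marchetti $6,625; Becker $1,850. Sum = $24,575.
Difference $24,600 − $24,575 = +$25 applied to Marchetti: Marchetti becomes $6,650.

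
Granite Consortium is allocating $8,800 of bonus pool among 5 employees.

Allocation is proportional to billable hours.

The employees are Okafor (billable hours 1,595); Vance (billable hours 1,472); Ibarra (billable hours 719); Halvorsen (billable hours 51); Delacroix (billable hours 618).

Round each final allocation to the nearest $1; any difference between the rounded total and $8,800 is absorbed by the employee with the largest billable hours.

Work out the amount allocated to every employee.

Sum of billable hours: 4,455.
Pro-rata amounts: Okafor 1,595/4,455 × $8,800 = 3,150.62; Vance 1,472/4,455 × $8,800 = 2,907.65; Ibarra 719/4,455 × $8,800 = 1,420.25; Halvorsen 51/4,455 × $8,800 = 100.74; Delacroix 618/4,455 × $8,800 = 1,220.74.
After rounding ($1): Okafor $3,151; Vance $2,908; Ibarra $1,420; Halvorsen $101; Delacroix $1,221. Sum = $8,801.
Difference $8,800 − $8,801 = −$1 applied to largest billable hours (Okafor): Okafor becomes $3,150.

Okafor: $3,150 | Vance: $2,908 | Ibarra: $1,420 | Halvorsen: $101 | Delacroix: $1,221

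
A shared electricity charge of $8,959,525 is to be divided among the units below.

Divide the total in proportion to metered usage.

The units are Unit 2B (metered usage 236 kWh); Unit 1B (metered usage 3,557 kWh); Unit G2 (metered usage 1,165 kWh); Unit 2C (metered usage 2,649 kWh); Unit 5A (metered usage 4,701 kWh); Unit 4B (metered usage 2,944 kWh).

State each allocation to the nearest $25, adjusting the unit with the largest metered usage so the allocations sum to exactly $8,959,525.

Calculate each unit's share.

Unit 2B: $138,625 | Unit 1B: $2,089,500 | Unit G2: $684,350 | Unit 2C: $1,556,100 | Unit 5A: $2,761,550 | Unit 4B: $1,729,400

Combined metered usage = 15,252.
Proportional shares: Unit 2B 236/15,252 × $8,959,525 = 138,634.14; Unit 1B 3,557/15,252 × $8,959,525 = 2,089,498.45; Unit G2 1,165/15,252 × $8,959,525 = 684,359.21; Unit 2C 2,649/15,252 × $8,959,525 = 1,556,109.48; Unit 5A 4,701/15,252 × $8,959,525 = 2,761,521.57; Unit 4B 2,944/15,252 × $8,959,525 = 1,729,402.15.
After rounding ($25): Unit 2B $138,625; Unit 1B $2,089,500; Unit G2 $684,350; Unit 2C $1,556,100; Unit 5A $2,761,525; Unit 4B $1,729,400. Sum = $8,959,500.
Difference $8,959,525 − $8,959,500 = +$25 applied to largest metered usage (Unit 5A): Unit 5A becomes $2,761,550.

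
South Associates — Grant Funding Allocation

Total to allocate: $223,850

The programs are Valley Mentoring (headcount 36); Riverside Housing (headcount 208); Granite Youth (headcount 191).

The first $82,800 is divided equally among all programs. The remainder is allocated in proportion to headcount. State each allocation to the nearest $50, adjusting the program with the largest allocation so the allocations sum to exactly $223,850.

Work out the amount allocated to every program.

Equal tier: $82,800 ÷ 3 = $27,600 apiece.
Remainder $141,050 by headcount (total 435): Valley Mentoring 11,673.10 → $11,650; Riverside Housing 67,444.60 → $67,450; Granite Youth 61,932.30 → $61,950.
Totals: Valley Mentoring $27,600 + $11,650 = $39,250; Riverside Housing $27,600 + $67,450 = $95,050; Granite Youth $27,600 + $61,950 = $89,550.

Valley Mentoring: $39,250 | Riverside Housing: $95,050 | Granite Youth: $89,550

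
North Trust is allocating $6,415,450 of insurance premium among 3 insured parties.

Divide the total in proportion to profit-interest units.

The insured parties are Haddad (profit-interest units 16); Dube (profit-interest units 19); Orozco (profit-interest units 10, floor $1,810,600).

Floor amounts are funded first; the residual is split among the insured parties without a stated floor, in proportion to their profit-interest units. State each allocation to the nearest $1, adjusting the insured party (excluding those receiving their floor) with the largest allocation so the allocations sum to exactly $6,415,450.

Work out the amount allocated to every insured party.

Fund the minimums — Orozco $1,810,600. Remaining pool $4,604,850.
Remaining pool split over remaining profit-interest units 35: Haddad 2,105,074.29 → $2,105,074; Dube 2,499,775.71 → $2,499,776.

Haddad: $2,105,074; Dube: $2,499,776; Orozco: $1,810,600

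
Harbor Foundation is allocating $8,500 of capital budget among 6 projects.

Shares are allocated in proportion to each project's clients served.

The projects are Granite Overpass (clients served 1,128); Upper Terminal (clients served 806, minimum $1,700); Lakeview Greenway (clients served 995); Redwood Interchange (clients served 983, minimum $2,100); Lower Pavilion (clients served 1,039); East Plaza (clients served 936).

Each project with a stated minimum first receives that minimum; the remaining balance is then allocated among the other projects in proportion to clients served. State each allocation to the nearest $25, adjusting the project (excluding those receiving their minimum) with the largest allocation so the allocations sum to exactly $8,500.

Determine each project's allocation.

Fund the minimums — Upper Terminal $1,700; Redwood Interchange $2,100. Balance $4,700.
Balance split over remaining clients served 4,098: Granite Overpass 1,293.70 → $1,300; Lakeview Greenway 1,141.17 → $1,150; Lower Pavilion 1,191.63 → $1,200; East Plaza 1,073.50 → $1,075.
Rounding difference −$25 applied to Granite Overpass → $1,275.

Granite Overpass: $1,275 · Upper Terminal: $1,700 · Lakeview Greenway: $1,150 · Redwood Interchange: $2,100 · Lower Pavilion: $1,200 · East Plaza: $1,075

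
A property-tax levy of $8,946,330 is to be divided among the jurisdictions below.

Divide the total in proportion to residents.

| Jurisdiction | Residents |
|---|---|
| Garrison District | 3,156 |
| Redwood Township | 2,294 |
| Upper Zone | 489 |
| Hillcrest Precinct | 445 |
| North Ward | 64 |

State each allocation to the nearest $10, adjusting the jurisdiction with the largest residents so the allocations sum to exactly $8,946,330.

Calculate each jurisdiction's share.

Garrison District: $4,378,810; Redwood Township: $3,182,830; Upper Zone: $678,470; Hillcrest Precinct: $617,420; North Ward: $88,800

Sum of residents: 6,448.
Pro-rata amounts: Garrison District 3,156/6,448 × $8,946,330 = 4,378,817.85; Redwood Township 2,294/6,448 × $8,946,330 = 3,182,828.94; Upper Zone 489/6,448 × $8,946,330 = 678,467.02; Hillcrest Precinct 445/6,448 × $8,946,330 = 617,418.87; North Ward 64/6,448 × $8,946,330 = 88,797.32.
After rounding ($10): Garrison District $4,378,820; Redwood Township $3,182,830; Upper Zone $678,470; Hillcrest Precinct $617,420; North Ward $88,800. Sum = $8,946,340.
Difference $8,946,330 − $8,946,340 = −$10 applied to largest residents (Garrison District): Garrison District becomes $4,378,810.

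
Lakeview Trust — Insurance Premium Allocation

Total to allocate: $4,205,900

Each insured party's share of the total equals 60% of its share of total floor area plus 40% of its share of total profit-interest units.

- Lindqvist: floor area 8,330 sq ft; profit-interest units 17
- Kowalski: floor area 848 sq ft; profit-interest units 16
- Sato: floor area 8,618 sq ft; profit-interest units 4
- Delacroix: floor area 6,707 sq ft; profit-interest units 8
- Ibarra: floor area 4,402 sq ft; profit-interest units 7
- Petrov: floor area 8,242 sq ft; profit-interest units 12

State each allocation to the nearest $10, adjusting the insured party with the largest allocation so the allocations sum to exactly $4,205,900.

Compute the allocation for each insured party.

Lindqvist: $1,012,770 · Kowalski: $478,200 · Sato: $690,600 · Delacroix: $665,930 · Ibarra: $483,050 · Petrov: $875,350

Floor area total 37,147; profit-interest units total 64.
Combined weights (60% floor area + 40% profit-interest units): Lindqvist 0.2408; Kowalski 0.1137; Sato 0.1642; Delacroix 0.1583; Ibarra 0.1149; Petrov 0.2081.
Pro-rata amounts: Lindqvist 1,012,766.13; Kowalski 478,197.93; Sato 690,601.71; Delacroix 665,927.56; Ibarra 483,053.08; Petrov 875,353.57.
At nearest $10: Lindqvist $1,012,770; Kowalski $478,200; Sato $690,600; Delacroix $665,930; Ibarra $483,050; Petrov $875,350. Sum = $4,205,900.
Sum already equals the total — no adjustment.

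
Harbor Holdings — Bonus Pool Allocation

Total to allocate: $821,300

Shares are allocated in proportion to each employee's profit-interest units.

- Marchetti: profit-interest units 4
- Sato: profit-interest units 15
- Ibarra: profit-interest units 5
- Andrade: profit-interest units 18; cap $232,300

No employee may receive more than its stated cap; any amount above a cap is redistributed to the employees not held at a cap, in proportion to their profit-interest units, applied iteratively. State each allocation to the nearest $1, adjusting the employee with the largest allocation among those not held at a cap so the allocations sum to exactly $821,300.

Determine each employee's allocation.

Marchetti: $98,167 · Sato: $368,125 · Ibarra: $122,708 · Andrade: $232,300

Sum of profit-interest units: 42.
Pro-rata shares before constraints: Marchetti 78,219.05; Sato 293,321.43; Ibarra 97,773.81; Andrade 351,985.71.
Held at cap: Andrade ($232,300); balance $589,000 reallocated over remaining profit-interest units 24.
Redistributed shares: Marchetti 98,166.67 → $98,167; Sato 368,125.00 → $368,125; Ibarra 122,708.33 → $122,708.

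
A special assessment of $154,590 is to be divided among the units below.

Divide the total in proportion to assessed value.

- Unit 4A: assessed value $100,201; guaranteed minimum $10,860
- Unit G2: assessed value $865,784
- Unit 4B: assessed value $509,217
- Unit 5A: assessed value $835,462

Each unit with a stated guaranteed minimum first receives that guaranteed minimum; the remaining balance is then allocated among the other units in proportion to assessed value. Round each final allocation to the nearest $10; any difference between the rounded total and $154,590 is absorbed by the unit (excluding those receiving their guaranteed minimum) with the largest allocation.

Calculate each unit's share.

Unit 4A: $10,860 | Unit G2: $56,300 | Unit 4B: $33,110 | Unit 5A: $54,320

Minimums first: Unit 4A $10,860. Remaining pool $143,730.
Remaining pool split over remaining assessed value 2,210,463: Unit G2 56,295.51 → $56,300; Unit 4B 33,110.60 → $33,110; Unit 5A 54,323.89 → $54,320.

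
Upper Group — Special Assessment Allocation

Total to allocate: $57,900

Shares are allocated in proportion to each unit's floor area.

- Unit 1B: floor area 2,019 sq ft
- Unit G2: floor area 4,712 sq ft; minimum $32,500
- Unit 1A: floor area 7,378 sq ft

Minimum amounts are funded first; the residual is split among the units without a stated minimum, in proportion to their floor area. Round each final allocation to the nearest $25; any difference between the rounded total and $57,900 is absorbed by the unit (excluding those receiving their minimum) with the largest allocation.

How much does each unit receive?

Unit 1B: $5,450 · Unit G2: $32,500 · Unit 1A: $19,950

Fund the minimums — Unit G2 $32,500. Residual $25,400.
Residual split over remaining floor area 9,397: Unit 1B 5,457.34 → $5,450; Unit 1A 19,942.66 → $19,950.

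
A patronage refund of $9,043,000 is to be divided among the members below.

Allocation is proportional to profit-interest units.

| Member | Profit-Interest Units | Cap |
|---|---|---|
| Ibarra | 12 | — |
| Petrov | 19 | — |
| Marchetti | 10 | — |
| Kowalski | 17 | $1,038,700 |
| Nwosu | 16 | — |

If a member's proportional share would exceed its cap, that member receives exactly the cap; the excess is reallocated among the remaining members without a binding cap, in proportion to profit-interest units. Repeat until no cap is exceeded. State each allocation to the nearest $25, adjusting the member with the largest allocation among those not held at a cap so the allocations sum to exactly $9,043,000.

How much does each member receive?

Ibarra: $1,685,125 · Petrov: $2,668,075 · Marchetti: $1,404,275 · Kowalski: $1,038,700 · Nwosu: $2,246,825

Total profit-interest units = 74.
Proportional shares (ignoring caps): Ibarra 1,466,432.43; Petrov 2,321,851.35; Marchetti 1,222,027.03; Kowalski 2,077,445.95; Nwosu 1,955,243.24.
Cap binds for Kowalski ($1,038,700); remaining pool $8,004,300 reallocated over remaining profit-interest units 57.
Redistributed shares: Ibarra 1,685,115.79 → $1,685,125; Petrov 2,668,100.00 → $2,668,100; Marchetti 1,404,263.16 → $1,404,275; Nwosu 2,246,821.05 → $2,246,825.
Rounding difference −$25 applied to Petrov → $2,668,075.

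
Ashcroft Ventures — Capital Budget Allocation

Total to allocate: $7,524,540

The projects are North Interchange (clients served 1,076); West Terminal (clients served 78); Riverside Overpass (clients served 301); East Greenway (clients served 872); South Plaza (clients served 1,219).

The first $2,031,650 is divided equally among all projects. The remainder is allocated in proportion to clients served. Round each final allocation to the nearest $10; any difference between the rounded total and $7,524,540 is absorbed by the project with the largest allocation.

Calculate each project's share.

North Interchange: $2,073,100 | West Terminal: $527,150 | Riverside Overpass: $872,590 | East Greenway: $1,757,090 | South Plaza: $2,294,610

Equal tier: $2,031,650 ÷ 5 = $406,330 apiece.
Remainder $5,492,890 by clients served (total 3,546): North Interchange 1,666,765.27 → $1,666,770; West Terminal 120,824.99 → $120,820; Riverside Overpass 466,260.54 → $466,260; East Greenway 1,350,761.44 → $1,350,760; South Plaza 1,888,277.75 → $1,888,280.
Totals: North Interchange $406,330 + $1,666,770 = $2,073,100; West Terminal $406,330 + $120,820 = $527,150; Riverside Overpass $406,330 + $466,260 = $872,590; East Greenway $406,330 + $1,350,760 = $1,757,090; South Plaza $406,330 + $1,888,280 = $2,294,610.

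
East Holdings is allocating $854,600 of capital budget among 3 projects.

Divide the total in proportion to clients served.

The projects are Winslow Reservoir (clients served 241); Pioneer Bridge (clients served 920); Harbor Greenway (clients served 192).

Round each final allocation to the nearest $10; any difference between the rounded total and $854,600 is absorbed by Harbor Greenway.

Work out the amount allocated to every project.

Combined clients served = 1,353.
Proportional shares: Winslow Reservoir 241/1,353 × $854,600 = 152,223.65; Pioneer Bridge 920/1,353 × $854,600 = 581,102.73; Harbor Greenway 192/1,353 × $854,600 = 121,273.61.
After rounding ($10): Winslow Reservoir $152,220; Pioneer Bridge $581,100; Harbor Greenway $121,270. Sum = $854,590.
Difference $854,600 − $854,590 = +$10 applied to Harbor Greenway: Harbor Greenway becomes $121,280.

Winslow Reservoir: $152,220 | Pioneer Bridge: $581,100 | Harbor Greenway: $121,280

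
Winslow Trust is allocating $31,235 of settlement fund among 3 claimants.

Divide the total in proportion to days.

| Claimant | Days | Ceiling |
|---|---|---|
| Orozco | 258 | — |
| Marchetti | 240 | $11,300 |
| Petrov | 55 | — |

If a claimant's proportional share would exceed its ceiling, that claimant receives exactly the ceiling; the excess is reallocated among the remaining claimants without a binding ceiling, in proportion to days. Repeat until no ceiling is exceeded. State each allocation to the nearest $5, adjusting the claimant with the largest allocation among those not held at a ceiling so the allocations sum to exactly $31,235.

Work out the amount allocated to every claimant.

Total days = 553.
Pro-rata shares before constraints: Orozco 14,572.57; Marchetti 13,555.88; Petrov 3,106.56.
Held at cap: Marchetti ($11,300); balance $19,935 reallocated over remaining days 313.
Redistributed shares: Orozco 16,432.04 → $16,430; Petrov 3,502.96 → $3,505.

Orozco: $16,430 | Marchetti: $11,300 | Petrov: $3,505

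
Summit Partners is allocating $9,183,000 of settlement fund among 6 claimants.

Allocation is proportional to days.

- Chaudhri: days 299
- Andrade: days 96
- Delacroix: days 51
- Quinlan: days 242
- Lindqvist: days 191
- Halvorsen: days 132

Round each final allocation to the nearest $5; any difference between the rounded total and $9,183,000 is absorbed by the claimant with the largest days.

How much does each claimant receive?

Chaudhri: $2,715,850 | Andrade: $871,975 | Delacroix: $463,235 | Quinlan: $2,198,105 | Lindqvist: $1,734,870 | Halvorsen: $1,198,965

Combined days = 299 + 96 + 51 + 242 + 191 + 132 = 1,011.
Proportional shares: Chaudhri 2,715,842.73; Andrade 871,976.26; Delacroix 463,237.39; Quinlan 2,198,106.82; Lindqvist 1,734,869.44; Halvorsen 1,198,967.36.
After rounding ($5): Chaudhri $2,715,845; Andrade $871,975; Delacroix $463,235; Quinlan $2,198,105; Lindqvist $1,734,870; Halvorsen $1,198,965. Sum = $9,182,995.
Difference $9,183,000 − $9,182,995 = +$5 applied to largest days (Chaudhri): Chaudhri becomes $2,715,850.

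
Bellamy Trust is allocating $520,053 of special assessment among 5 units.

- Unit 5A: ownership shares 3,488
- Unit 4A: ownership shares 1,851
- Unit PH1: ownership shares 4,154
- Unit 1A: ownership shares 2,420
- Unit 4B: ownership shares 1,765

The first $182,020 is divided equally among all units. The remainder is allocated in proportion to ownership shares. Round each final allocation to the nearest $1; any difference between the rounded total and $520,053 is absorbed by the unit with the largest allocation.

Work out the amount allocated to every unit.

Unit 5A: $122,605 | Unit 4A: $82,149 | Unit PH1: $139,064 | Unit 1A: $96,211 | Unit 4B: $80,024

Equal tier: $182,020 ÷ 5 = $36,404 apiece.
Remainder $338,033 by ownership shares (total 13,678): Unit 5A 86,201.13 → $86,201; Unit 4A 45,744.92 → $45,745; Unit PH1 102,660.41 → $102,660; Unit 1A 59,806.98 → $59,807; Unit 4B 43,619.55 → $43,620.
Totals: Unit 5A $36,404 + $86,201 = $122,605; Unit 4A $36,404 + $45,745 = $82,149; Unit PH1 $36,404 + $102,660 = $139,064; Unit 1A $36,404 + $59,807 = $96,211; Unit 4B $36,404 + $43,620 = $80,024.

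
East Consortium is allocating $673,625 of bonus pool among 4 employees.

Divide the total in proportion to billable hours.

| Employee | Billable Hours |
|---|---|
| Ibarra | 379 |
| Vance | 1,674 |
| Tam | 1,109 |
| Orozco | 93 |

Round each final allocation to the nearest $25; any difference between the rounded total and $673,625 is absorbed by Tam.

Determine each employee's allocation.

Ibarra: $78,425; Vance: $346,425; Tam: $229,525; Orozco: $19,250

Sum of billable hours: 3,255.
Raw shares: Ibarra 379/3,255 × $673,625 = 78,434.37; Vance 1,674/3,255 × $673,625 = 346,435.71; Tam 1,109/3,255 × $673,625 = 229,508.49; Orozco 93/3,255 × $673,625 = 19,246.43.
After rounding ($25): Ibarra $78,425; Vance $346,425; Tam $229,500; Orozco $19,250. Sum = $673,600.
Difference $673,625 − $673,600 = +$25 applied to Tam: Tam becomes $229,525.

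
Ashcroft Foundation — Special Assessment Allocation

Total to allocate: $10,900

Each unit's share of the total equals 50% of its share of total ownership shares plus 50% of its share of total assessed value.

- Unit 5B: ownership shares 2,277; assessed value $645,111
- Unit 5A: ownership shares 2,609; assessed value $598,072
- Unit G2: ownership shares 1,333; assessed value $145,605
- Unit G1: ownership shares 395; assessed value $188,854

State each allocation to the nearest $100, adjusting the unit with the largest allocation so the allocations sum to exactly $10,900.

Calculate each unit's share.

Ownership shares total 6,614; assessed value total 1,577,642.
Blended shares (50% ownership shares + 50% assessed value): Unit 5B 0.3766; Unit 5A 0.3868; Unit G2 0.1469; Unit G1 0.0897.
Raw shares: Unit 5B 4,104.82; Unit 5A 4,215.89; Unit G2 1,601.40; Unit G1 977.88.
After rounding ($100): Unit 5B $4,100; Unit 5A $4,200; Unit G2 $1,600; Unit G1 $1,000. Sum = $10,900.
Rounded total matches; no reconciliation needed.

Unit 5B: $4,100 · Unit 5A: $4,200 · Unit G2: $1,600 · Unit G1: $1,000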